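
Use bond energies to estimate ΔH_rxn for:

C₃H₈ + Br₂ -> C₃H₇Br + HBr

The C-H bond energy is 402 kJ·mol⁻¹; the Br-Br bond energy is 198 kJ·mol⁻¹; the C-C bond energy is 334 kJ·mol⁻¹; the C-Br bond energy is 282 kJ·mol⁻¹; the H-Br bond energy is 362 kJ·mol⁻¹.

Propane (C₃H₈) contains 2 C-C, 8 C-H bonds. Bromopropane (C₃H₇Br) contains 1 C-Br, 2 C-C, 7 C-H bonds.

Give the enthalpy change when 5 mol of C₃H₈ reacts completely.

ΔH = −220 kJ

Bonds broken (reactants):
  Br-Br: 1 × 198 = 198
  C-C: 2 × 334 = 668
  C-H: 8 × 402 = 3216
  Σ(broken) = 4082 kJ
Bonds formed (products):
  C-Br: 1 × 282 = 282
  C-C: 2 × 334 = 668
  C-H: 7 × 402 = 2814
  H-Br: 1 × 362 = 362
  Σ(formed) = 4126 kJ
ΔH = Σ(broken) − Σ(formed) = 4082 − 4126 = −44 kJ
For 5× the reaction as written: 5 × (−44) = −220 kJ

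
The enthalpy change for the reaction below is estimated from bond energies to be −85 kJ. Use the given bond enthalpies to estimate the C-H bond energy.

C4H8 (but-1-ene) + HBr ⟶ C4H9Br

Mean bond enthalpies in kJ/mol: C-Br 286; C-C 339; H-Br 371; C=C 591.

D(C-H) ≈ 422 kJ/mol

Let D be the C-H bond energy.
Σ(broken) = 2×339 + 8×D + 1×591 + 1×371 = 1640 + 8D
Σ(formed) = 1×286 + 3×339 + 9×D = 1303 + 9D
ΔH = Σ(broken) − Σ(formed) = (1640 + 8D) − (1303 + 9D) = +337 − D
Setting this equal to −85 kJ gives D = 422 kJ/mol.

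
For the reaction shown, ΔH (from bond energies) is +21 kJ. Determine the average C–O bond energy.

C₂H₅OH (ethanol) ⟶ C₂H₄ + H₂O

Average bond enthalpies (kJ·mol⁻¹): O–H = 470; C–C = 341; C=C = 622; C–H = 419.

D(C–O) ≈ 353 kJ/mol

Let D be the C–O bond energy.
Σ(broken) = 1×341 + 5×419 + 1×D + 1×470 = 2906 + D
Σ(formed) = 4×419 + 1×622 + 2×470 = 3238
ΔH = Σ(broken) − Σ(formed) = (2906 + D) − (3238) = −332 + D
Setting this equal to +21 kJ gives D = 353 kJ/mol.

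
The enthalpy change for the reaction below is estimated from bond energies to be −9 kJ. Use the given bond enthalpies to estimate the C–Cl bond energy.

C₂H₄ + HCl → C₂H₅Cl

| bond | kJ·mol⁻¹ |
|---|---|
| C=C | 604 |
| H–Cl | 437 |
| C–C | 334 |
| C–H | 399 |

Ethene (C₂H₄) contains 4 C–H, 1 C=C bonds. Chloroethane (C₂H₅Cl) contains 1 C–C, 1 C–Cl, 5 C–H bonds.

Let D be the C–Cl bond energy.
Σ(broken) = 4×399 + 1×604 + 1×437 = 2637
Σ(formed) = 1×334 + 1×D + 5×399 = 2329 + D
ΔH = Σ(broken) − Σ(formed) = (2637) − (2329 + D) = +308 − D
Setting this equal to −9 kJ gives D = 317 kJ/mol.

D(C–Cl) ≈ 317 kJ/mol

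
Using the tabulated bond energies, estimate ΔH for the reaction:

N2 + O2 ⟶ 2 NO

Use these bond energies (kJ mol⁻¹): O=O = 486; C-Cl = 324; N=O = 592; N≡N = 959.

Bonds broken (reactants):
  N≡N: 1 × 959 = 959
  O=O: 1 × 486 = 486
  Σ(broken) = 1445 kJ
Bonds formed (products):
  N=O: 2 × 592 = 1184
  Σ(formed) = 1184 kJ
ΔH = Σ(broken) − Σ(formed) = 1445 − 1184 = +261 kJ

ΔH ≈ +261 kJ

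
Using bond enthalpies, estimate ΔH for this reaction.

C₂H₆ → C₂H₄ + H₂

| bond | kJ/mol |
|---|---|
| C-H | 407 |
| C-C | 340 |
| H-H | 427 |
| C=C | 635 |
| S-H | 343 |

ΔH ≈ +92 kJ

Bonds broken (reactants):
  C-C: 1 × 340 = 340
  C-H: 6 × 407 = 2442
  Σ(broken) = 2782 kJ
Bonds formed (products):
  C-H: 4 × 407 = 1628
  C=C: 1 × 635 = 635
  H-H: 1 × 427 = 427
  Σ(formed) = 2690 kJ
ΔH = Σ(broken) − Σ(formed) = 2782 − 2690 = +92 kJ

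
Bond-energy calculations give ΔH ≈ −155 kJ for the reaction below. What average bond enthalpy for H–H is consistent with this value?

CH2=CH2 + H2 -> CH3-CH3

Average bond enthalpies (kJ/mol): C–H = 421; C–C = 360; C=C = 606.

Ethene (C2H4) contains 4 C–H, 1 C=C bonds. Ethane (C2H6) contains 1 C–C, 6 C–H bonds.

D(H–H) ≈ 441 kJ/mol

Let D be the H–H bond energy.
Σ(broken) = 4×421 + 1×606 + 1×D = 2290 + D
Σ(formed) = 1×360 + 6×421 = 2886
ΔH = Σ(broken) − Σ(formed) = (2290 + D) − (2886) = −596 + D
Setting this equal to −155 kJ gives D = 441 kJ/mol.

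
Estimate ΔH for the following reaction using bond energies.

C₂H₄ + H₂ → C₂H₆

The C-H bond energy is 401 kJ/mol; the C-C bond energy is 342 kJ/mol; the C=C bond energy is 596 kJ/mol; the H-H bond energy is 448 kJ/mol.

ΔH ≈ −100 kJ

Bonds broken (reactants):
  C-H: 4 × 401 = 1604
  C=C: 1 × 596 = 596
  H-H: 1 × 448 = 448
  Σ(broken) = 2648 kJ
Bonds formed (products):
  C-C: 1 × 342 = 342
  C-H: 6 × 401 = 2406
  Σ(formed) = 2748 kJ
ΔH = Σ(broken) − Σ(formed) = 2648 − 2748 = −100 kJ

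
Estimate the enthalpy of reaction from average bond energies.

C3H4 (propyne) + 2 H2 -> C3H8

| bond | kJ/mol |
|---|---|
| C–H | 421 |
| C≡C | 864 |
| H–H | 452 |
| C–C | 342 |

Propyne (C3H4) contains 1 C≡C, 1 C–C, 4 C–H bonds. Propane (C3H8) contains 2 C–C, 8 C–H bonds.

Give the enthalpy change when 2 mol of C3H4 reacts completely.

ΔH = −516 kJ

Bonds broken (reactants):
  C≡C: 1 × 864 = 864
  C–C: 1 × 342 = 342
  C–H: 4 × 421 = 1684
  H–H: 2 × 452 = 904
  Σ(broken) = 3794 kJ
Bonds formed (products):
  C–C: 2 × 342 = 684
  C–H: 8 × 421 = 3368
  Σ(formed) = 4052 kJ
ΔH = Σ(broken) − Σ(formed) = 3794 − 4052 = −258 kJ
For 2× the reaction as written: 2 × (−258) = −516 kJ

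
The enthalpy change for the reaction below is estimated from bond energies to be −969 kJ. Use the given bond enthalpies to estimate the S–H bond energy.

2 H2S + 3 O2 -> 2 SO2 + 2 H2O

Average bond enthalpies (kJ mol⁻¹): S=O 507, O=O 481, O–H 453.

Let D be the S–H bond energy.
Σ(broken) = 3×481 + 4×D = 1443 + 4D
Σ(formed) = 4×453 + 4×507 = 3840
ΔH = Σ(broken) − Σ(formed) = (1443 + 4D) − (3840) = −2397 + 4D
Setting this equal to −969 kJ gives 4D = 1428, so D = 357 kJ/mol.

D(S–H) ≈ 357 kJ/mol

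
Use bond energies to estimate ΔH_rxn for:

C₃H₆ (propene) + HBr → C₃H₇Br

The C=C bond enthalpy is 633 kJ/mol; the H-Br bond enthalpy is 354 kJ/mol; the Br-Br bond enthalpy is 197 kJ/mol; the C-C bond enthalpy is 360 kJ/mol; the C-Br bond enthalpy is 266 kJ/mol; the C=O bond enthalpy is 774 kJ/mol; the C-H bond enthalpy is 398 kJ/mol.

ΔH ≈ −37 kJ

Bonds broken (reactants):
  C-C: 1 × 360 = 360
  C-H: 6 × 398 = 2388
  C=C: 1 × 633 = 633
  H-Br: 1 × 354 = 354
  Σ(broken) = 3735 kJ
Bonds formed (products):
  C-Br: 1 × 266 = 266
  C-C: 2 × 360 = 720
  C-H: 7 × 398 = 2786
  Σ(formed) = 3772 kJ
ΔH = Σ(broken) − Σ(formed) = 3735 − 3772 = −37 kJ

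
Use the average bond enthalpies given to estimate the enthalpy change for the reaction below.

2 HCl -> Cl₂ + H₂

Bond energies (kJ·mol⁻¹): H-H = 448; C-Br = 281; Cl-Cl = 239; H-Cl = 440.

ΔH ≈ +193 kJ

Bonds broken (reactants):
  H-Cl: 2 × 440 = 880
  Σ(broken) = 880 kJ
Bonds formed (products):
  Cl-Cl: 1 × 239 = 239
  H-H: 1 × 448 = 448
  Σ(formed) = 687 kJ
ΔH = Σ(broken) − Σ(formed) = 880 − 687 = +193 kJ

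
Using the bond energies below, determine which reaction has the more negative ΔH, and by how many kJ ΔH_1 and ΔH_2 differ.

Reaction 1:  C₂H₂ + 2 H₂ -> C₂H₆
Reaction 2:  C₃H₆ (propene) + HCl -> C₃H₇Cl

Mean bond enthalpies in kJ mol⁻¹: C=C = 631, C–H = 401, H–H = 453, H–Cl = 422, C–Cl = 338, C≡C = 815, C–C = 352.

Reaction 1, by 197 kJ

Reaction 1:
  Bonds broken (reactants):
    C≡C: 1 × 815 = 815
    C–H: 2 × 401 = 802
    H–H: 2 × 453 = 906
    Σ(broken) = 2523 kJ
  Bonds formed (products):
    C–C: 1 × 352 = 352
    C–H: 6 × 401 = 2406
    Σ(formed) = 2758 kJ
  ΔH_1 = 2523 − 2758 = −235 kJ
Reaction 2:
  Bonds broken (reactants):
    C–C: 1 × 352 = 352
    C–H: 6 × 401 = 2406
    C=C: 1 × 631 = 631
    H–Cl: 1 × 422 = 422
    Σ(broken) = 3811 kJ
  Bonds formed (products):
    C–C: 2 × 352 = 704
    C–Cl: 1 × 338 = 338
    C–H: 7 × 401 = 2807
    Σ(formed) = 3849 kJ
  ΔH_2 = 3811 − 3849 = −38 kJ
ΔH_1 − ΔH_2 = −197 kJ, so reaction 1 has the more negative ΔH; |ΔH_1 − ΔH_2| = 197 kJ.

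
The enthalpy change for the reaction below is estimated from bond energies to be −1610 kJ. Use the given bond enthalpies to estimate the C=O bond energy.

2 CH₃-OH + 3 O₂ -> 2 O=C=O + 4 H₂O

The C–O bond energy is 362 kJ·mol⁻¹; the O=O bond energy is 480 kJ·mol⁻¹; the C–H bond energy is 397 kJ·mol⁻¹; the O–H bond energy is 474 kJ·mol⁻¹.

Let D be the C=O bond energy.
Σ(broken) = 6×397 + 2×362 + 2×474 + 3×480 = 5494
Σ(formed) = 4×D + 8×474 = 3792 + 4D
ΔH = Σ(broken) − Σ(formed) = (5494) − (3792 + 4D) = +1702 − 4D
Setting this equal to −1610 kJ gives 4D = 3312, so D = 828 kJ/mol.

D(C=O) ≈ 828 kJ/mol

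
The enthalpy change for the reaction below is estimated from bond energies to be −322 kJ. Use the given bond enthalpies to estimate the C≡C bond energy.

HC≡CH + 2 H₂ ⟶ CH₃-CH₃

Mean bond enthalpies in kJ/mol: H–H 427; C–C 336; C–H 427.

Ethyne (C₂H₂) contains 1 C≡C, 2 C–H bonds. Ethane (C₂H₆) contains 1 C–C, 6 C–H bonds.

D(C≡C) ≈ 868 kJ/mol

Let D be the C≡C bond energy.
Σ(broken) = 1×D + 2×427 + 2×427 = 1708 + D
Σ(formed) = 1×336 + 6×427 = 2898
ΔH = Σ(broken) − Σ(formed) = (1708 + D) − (2898) = −1190 + D
Setting this equal to −322 kJ gives D = 868 kJ/mol.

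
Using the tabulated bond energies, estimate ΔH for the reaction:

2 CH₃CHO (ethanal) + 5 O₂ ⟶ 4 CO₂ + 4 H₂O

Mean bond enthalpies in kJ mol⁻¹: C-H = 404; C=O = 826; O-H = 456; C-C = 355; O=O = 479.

ΔH ≈ −2267 kJ

Bonds broken (reactants):
  C-C: 2 × 355 = 710
  C-H: 8 × 404 = 3232
  C=O: 2 × 826 = 1652
  O=O: 5 × 479 = 2395
  Σ(broken) = 7989 kJ
Bonds formed (products):
  C=O: 8 × 826 = 6608
  O-H: 8 × 456 = 3648
  Σ(formed) = 10256 kJ
ΔH = Σ(broken) − Σ(formed) = 7989 − 10256 = −2267 kJ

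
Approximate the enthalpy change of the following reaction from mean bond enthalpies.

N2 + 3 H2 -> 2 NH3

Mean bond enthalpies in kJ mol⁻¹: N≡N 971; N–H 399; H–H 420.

ΔH ≈ −163 kJ

Bonds broken (reactants):
  H–H: 3 × 420 = 1260
  N≡N: 1 × 971 = 971
  Σ(broken) = 2231 kJ
Bonds formed (products):
  N–H: 6 × 399 = 2394
  Σ(formed) = 2394 kJ
ΔH = Σ(broken) − Σ(formed) = 2231 − 2394 = −163 kJ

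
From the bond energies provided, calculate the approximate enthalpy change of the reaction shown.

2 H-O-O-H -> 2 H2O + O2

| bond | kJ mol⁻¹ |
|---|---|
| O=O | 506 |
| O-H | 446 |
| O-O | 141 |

ΔH ≈ −224 kJ

Bonds broken (reactants):
  O-H: 4 × 446 = 1784
  O-O: 2 × 141 = 282
  Σ(broken) = 2066 kJ
Bonds formed (products):
  O-H: 4 × 446 = 1784
  O=O: 1 × 506 = 506
  Σ(formed) = 2290 kJ
ΔH = Σ(broken) − Σ(formed) = 2066 − 2290 = −224 kJ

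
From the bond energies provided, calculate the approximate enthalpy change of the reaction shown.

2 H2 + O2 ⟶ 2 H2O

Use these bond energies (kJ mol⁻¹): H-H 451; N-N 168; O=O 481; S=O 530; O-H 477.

ΔH ≈ −525 kJ

Bonds broken (reactants):
  H-H: 2 × 451 = 902
  O=O: 1 × 481 = 481
  Σ(broken) = 1383 kJ
Bonds formed (products):
  O-H: 4 × 477 = 1908
  Σ(formed) = 1908 kJ
ΔH = Σ(broken) − Σ(formed) = 1383 − 1908 = −525 kJ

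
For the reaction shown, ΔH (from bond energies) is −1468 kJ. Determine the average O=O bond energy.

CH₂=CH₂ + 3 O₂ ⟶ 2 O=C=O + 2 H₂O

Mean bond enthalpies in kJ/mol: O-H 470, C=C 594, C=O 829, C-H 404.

Let D be the O=O bond energy.
Σ(broken) = 4×404 + 1×594 + 3×D = 2210 + 3D
Σ(formed) = 4×829 + 4×470 = 5196
ΔH = Σ(broken) − Σ(formed) = (2210 + 3D) − (5196) = −2986 + 3D
Setting this equal to −1468 kJ gives 3D = 1518, so D = 506 kJ/mol.

D(O=O) ≈ 506 kJ/mol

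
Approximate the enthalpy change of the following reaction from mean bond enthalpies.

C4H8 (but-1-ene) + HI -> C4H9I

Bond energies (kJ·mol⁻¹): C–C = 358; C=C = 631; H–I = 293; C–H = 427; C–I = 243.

Bonds broken (reactants):
  C–C: 2 × 358 = 716
  C–H: 8 × 427 = 3416
  C=C: 1 × 631 = 631
  H–I: 1 × 293 = 293
  Σ(broken) = 5056 kJ
Bonds formed (products):
  C–C: 3 × 358 = 1074
  C–H: 9 × 427 = 3843
  C–I: 1 × 243 = 243
  Σ(formed) = 5160 kJ
ΔH = Σ(broken) − Σ(formed) = 5056 − 5160 = −104 kJ

ΔH ≈ −104 kJ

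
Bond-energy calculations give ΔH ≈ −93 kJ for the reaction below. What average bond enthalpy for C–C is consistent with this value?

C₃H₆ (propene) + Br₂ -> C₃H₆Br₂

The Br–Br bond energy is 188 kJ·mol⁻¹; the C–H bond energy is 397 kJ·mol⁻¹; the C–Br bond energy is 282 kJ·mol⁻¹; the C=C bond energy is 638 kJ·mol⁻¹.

Let D be the C–C bond energy.
Σ(broken) = 1×188 + 1×D + 6×397 + 1×638 = 3208 + D
Σ(formed) = 2×282 + 2×D + 6×397 = 2946 + 2D
ΔH = Σ(broken) − Σ(formed) = (3208 + D) − (2946 + 2D) = +262 − D
Setting this equal to −93 kJ gives D = 355 kJ/mol.

D(C–C) ≈ 355 kJ/mol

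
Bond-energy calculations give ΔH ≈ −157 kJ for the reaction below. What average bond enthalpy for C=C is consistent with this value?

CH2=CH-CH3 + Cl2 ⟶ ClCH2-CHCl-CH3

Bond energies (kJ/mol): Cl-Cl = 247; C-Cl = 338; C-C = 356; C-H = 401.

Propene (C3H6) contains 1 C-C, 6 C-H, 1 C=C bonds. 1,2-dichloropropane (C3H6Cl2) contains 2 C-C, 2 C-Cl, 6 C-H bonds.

Let D be the C=C bond energy.
Σ(broken) = 1×356 + 6×401 + 1×D + 1×247 = 3009 + D
Σ(formed) = 2×356 + 2×338 + 6×401 = 3794
ΔH = Σ(broken) − Σ(formed) = (3009 + D) − (3794) = −785 + D
Setting this equal to −157 kJ gives D = 628 kJ/mol.

D(C=C) ≈ 628 kJ/mol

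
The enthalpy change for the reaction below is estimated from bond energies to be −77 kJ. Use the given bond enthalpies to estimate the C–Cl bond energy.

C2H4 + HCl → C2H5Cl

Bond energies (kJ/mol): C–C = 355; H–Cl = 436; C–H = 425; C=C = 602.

D(C–Cl) ≈ 335 kJ/mol

Let D be the C–Cl bond energy.
Σ(broken) = 4×425 + 1×602 + 1×436 = 2738
Σ(formed) = 1×355 + 1×D + 5×425 = 2480 + D
ΔH = Σ(broken) − Σ(formed) = (2738) − (2480 + D) = +258 − D
Setting this equal to −77 kJ gives D = 335 kJ/mol.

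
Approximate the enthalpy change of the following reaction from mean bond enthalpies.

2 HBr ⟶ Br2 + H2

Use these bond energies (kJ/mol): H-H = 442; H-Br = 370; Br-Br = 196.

Bonds broken (reactants):
  H-Br: 2 × 370 = 740
  Σ(broken) = 740 kJ
Bonds formed (products):
  Br-Br: 1 × 196 = 196
  H-H: 1 × 442 = 442
  Σ(formed) = 638 kJ
ΔH = Σ(broken) − Σ(formed) = 740 − 638 = +102 kJ

ΔH ≈ +102 kJ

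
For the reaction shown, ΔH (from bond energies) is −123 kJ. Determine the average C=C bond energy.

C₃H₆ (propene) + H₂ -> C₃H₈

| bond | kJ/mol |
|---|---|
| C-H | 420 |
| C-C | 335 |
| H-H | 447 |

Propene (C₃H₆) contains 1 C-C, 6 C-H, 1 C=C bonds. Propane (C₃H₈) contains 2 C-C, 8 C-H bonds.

Let D be the C=C bond energy.
Σ(broken) = 1×335 + 6×420 + 1×D + 1×447 = 3302 + D
Σ(formed) = 2×335 + 8×420 = 4030
ΔH = Σ(broken) − Σ(formed) = (3302 + D) − (4030) = −728 + D
Setting this equal to −123 kJ gives D = 605 kJ/mol.

D(C=C) ≈ 605 kJ/mol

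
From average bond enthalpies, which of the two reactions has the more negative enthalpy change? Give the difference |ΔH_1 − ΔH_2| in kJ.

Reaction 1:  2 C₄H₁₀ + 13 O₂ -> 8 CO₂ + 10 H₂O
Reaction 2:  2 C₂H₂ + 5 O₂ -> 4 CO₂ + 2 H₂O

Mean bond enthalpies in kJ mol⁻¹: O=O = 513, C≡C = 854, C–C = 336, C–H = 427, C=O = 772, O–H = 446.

Reaction 1, by 2068 kJ

Reaction 1:
  Bonds broken (reactants):
    C–C: 6 × 336 = 2016
    C–H: 20 × 427 = 8540
    O=O: 13 × 513 = 6669
    Σ(broken) = 17225 kJ
  Bonds formed (products):
    C=O: 16 × 772 = 12352
    O–H: 20 × 446 = 8920
    Σ(formed) = 21272 kJ
  ΔH_1 = 17225 − 21272 = −4047 kJ
Reaction 2:
  Bonds broken (reactants):
    C≡C: 2 × 854 = 1708
    C–H: 4 × 427 = 1708
    O=O: 5 × 513 = 2565
    Σ(broken) = 5981 kJ
  Bonds formed (products):
    C=O: 8 × 772 = 6176
    O–H: 4 × 446 = 1784
    Σ(formed) = 7960 kJ
  ΔH_2 = 5981 − 7960 = −1979 kJ
ΔH_1 − ΔH_2 = −2068 kJ, so reaction 1 has the more negative ΔH; |ΔH_1 − ΔH_2| = 2068 kJ.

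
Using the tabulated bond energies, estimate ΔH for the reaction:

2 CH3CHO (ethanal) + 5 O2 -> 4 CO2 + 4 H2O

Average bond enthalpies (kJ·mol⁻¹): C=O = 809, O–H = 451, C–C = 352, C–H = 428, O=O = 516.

Bonds broken (reactants):
  C–C: 2 × 352 = 704
  C–H: 8 × 428 = 3424
  C=O: 2 × 809 = 1618
  O=O: 5 × 516 = 2580
  Σ(broken) = 8326 kJ
Bonds formed (products):
  C=O: 8 × 809 = 6472
  O–H: 8 × 451 = 3608
  Σ(formed) = 10080 kJ
ΔH = Σ(broken) − Σ(formed) = 8326 − 10080 = −1754 kJ

ΔH ≈ −1754 kJ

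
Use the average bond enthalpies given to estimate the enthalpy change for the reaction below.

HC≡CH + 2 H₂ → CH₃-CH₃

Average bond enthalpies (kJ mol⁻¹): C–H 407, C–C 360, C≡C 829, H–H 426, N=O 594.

Bonds broken (reactants):
  C≡C: 1 × 829 = 829
  C–H: 2 × 407 = 814
  H–H: 2 × 426 = 852
  Σ(broken) = 2495 kJ
Bonds formed (products):
  C–C: 1 × 360 = 360
  C–H: 6 × 407 = 2442
  Σ(formed) = 2802 kJ
ΔH = Σ(broken) − Σ(formed) = 2495 − 2802 = −307 kJ

ΔH ≈ −307 kJ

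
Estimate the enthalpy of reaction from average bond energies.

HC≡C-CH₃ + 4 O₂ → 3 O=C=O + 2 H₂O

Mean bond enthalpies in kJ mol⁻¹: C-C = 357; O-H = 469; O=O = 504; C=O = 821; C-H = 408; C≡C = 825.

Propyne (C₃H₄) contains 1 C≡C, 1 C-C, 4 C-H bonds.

ΔH ≈ −1972 kJ

Bonds broken (reactants):
  C≡C: 1 × 825 = 825
  C-C: 1 × 357 = 357
  C-H: 4 × 408 = 1632
  O=O: 4 × 504 = 2016
  Σ(broken) = 4830 kJ
Bonds formed (products):
  C=O: 6 × 821 = 4926
  O-H: 4 × 469 = 1876
  Σ(formed) = 6802 kJ
ΔH = Σ(broken) − Σ(formed) = 4830 − 6802 = −1972 kJ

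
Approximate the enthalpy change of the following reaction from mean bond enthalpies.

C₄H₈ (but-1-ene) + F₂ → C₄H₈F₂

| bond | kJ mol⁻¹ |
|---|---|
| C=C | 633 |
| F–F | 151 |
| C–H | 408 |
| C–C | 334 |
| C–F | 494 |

Bonds broken (reactants):
  C–C: 2 × 334 = 668
  C–H: 8 × 408 = 3264
  C=C: 1 × 633 = 633
  F–F: 1 × 151 = 151
  Σ(broken) = 4716 kJ
Bonds formed (products):
  C–C: 3 × 334 = 1002
  C–F: 2 × 494 = 988
  C–H: 8 × 408 = 3264
  Σ(formed) = 5254 kJ
ΔH = Σ(broken) − Σ(formed) = 4716 − 5254 = −538 kJ

ΔH ≈ −538 kJ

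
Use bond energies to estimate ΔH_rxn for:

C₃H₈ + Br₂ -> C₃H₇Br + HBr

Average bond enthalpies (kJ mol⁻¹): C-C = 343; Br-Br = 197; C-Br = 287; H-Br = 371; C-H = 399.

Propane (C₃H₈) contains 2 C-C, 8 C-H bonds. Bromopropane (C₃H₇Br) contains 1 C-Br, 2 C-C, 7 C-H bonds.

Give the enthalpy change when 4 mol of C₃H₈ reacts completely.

ΔH = −248 kJ

Bonds broken (reactants):
  Br-Br: 1 × 197 = 197
  C-C: 2 × 343 = 686
  C-H: 8 × 399 = 3192
  Σ(broken) = 4075 kJ
Bonds formed (products):
  C-Br: 1 × 287 = 287
  C-C: 2 × 343 = 686
  C-H: 7 × 399 = 2793
  H-Br: 1 × 371 = 371
  Σ(formed) = 4137 kJ
ΔH = Σ(broken) − Σ(formed) = 4075 − 4137 = −62 kJ
For 4× the reaction as written: 4 × (−62) = −248 kJ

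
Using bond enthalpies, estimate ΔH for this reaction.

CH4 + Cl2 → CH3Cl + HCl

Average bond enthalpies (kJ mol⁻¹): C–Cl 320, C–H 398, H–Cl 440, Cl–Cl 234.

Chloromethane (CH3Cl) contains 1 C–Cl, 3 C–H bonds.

ΔH ≈ −128 kJ

Bonds broken (reactants):
  C–H: 4 × 398 = 1592
  Cl–Cl: 1 × 234 = 234
  Σ(broken) = 1826 kJ
Bonds formed (products):
  C–Cl: 1 × 320 = 320
  C–H: 3 × 398 = 1194
  H–Cl: 1 × 440 = 440
  Σ(formed) = 1954 kJ
ΔH = Σ(broken) − Σ(formed) = 1826 − 1954 = −128 kJ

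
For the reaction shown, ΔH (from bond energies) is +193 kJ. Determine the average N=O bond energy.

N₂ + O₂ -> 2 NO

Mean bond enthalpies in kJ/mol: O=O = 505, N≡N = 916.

Let D be the N=O bond energy.
Σ(broken) = 1×916 + 1×505 = 1421
Σ(formed) = 2×D = 2D
ΔH = Σ(broken) − Σ(formed) = (1421) − (2D) = +1421 − 2D
Setting this equal to +193 kJ gives 2D = 1228, so D = 614 kJ/mol.

D(N=O) ≈ 614 kJ/mol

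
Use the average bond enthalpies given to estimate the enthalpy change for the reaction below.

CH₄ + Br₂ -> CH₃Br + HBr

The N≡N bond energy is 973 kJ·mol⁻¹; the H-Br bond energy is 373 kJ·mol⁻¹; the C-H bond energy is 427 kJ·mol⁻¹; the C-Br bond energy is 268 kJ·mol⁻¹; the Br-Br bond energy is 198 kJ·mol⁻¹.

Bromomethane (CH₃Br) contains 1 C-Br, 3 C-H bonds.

ΔH ≈ −16 kJ

Bonds broken (reactants):
  Br-Br: 1 × 198 = 198
  C-H: 4 × 427 = 1708
  Σ(broken) = 1906 kJ
Bonds formed (products):
  C-Br: 1 × 268 = 268
  C-H: 3 × 427 = 1281
  H-Br: 1 × 373 = 373
  Σ(formed) = 1922 kJ
ΔH = Σ(broken) − Σ(formed) = 1906 − 1922 = −16 kJ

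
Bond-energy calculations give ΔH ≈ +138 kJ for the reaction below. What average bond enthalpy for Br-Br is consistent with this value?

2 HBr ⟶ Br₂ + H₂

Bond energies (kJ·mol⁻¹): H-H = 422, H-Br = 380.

Let D be the Br-Br bond energy.
Σ(broken) = 2×380 = 760
Σ(formed) = 1×D + 1×422 = 422 + D
ΔH = Σ(broken) − Σ(formed) = (760) − (422 + D) = +338 − D
Setting this equal to +138 kJ gives D = 200 kJ/mol.

D(Br-Br) ≈ 200 kJ/mol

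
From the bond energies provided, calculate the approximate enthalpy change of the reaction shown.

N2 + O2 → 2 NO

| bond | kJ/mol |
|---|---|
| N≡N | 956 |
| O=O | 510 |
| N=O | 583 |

Bonds broken (reactants):
  N≡N: 1 × 956 = 956
  O=O: 1 × 510 = 510
  Σ(broken) = 1466 kJ
Bonds formed (products):
  N=O: 2 × 583 = 1166
  Σ(formed) = 1166 kJ
ΔH = Σ(broken) − Σ(formed) = 1466 − 1166 = +300 kJ

ΔH ≈ +300 kJ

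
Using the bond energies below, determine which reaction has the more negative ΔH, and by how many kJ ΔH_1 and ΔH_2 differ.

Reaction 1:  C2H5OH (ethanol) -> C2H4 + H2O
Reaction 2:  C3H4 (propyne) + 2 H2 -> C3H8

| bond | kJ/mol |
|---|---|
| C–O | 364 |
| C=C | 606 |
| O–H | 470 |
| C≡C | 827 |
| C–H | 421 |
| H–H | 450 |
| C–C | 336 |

Reaction 2, by 338 kJ

Reaction 1:
  Bonds broken (reactants):
    C–C: 1 × 336 = 336
    C–H: 5 × 421 = 2105
    C–O: 1 × 364 = 364
    O–H: 1 × 470 = 470
    Σ(broken) = 3275 kJ
  Bonds formed (products):
    C–H: 4 × 421 = 1684
    C=C: 1 × 606 = 606
    O–H: 2 × 470 = 940
    Σ(formed) = 3230 kJ
  ΔH_1 = 3275 − 3230 = +45 kJ
Reaction 2:
  Bonds broken (reactants):
    C≡C: 1 × 827 = 827
    C–C: 1 × 336 = 336
    C–H: 4 × 421 = 1684
    H–H: 2 × 450 = 900
    Σ(broken) = 3747 kJ
  Bonds formed (products):
    C–C: 2 × 336 = 672
    C–H: 8 × 421 = 3368
    Σ(formed) = 4040 kJ
  ΔH_2 = 3747 − 4040 = −293 kJ
ΔH_1 − ΔH_2 = +338 kJ, so reaction 2 has the more negative ΔH; |ΔH_1 − ΔH_2| = 338 kJ.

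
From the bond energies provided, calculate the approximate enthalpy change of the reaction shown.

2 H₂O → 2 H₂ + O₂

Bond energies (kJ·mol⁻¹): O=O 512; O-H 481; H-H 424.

ΔH ≈ +564 kJ

Bonds broken (reactants):
  O-H: 4 × 481 = 1924
  Σ(broken) = 1924 kJ
Bonds formed (products):
  H-H: 2 × 424 = 848
  O=O: 1 × 512 = 512
  Σ(formed) = 1360 kJ
ΔH = Σ(broken) − Σ(formed) = 1924 − 1360 = +564 kJ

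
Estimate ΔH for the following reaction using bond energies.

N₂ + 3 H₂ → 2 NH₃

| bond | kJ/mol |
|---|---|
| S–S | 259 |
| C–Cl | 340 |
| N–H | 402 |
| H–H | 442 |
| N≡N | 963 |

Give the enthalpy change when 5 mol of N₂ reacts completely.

Bonds broken (reactants):
  H–H: 3 × 442 = 1326
  N≡N: 1 × 963 = 963
  Σ(broken) = 2289 kJ
Bonds formed (products):
  N–H: 6 × 402 = 2412
  Σ(formed) = 2412 kJ
ΔH = Σ(broken) − Σ(formed) = 2289 − 2412 = −123 kJ
For 5× the reaction as written: 5 × (−123) = −615 kJ

ΔH = −615 kJ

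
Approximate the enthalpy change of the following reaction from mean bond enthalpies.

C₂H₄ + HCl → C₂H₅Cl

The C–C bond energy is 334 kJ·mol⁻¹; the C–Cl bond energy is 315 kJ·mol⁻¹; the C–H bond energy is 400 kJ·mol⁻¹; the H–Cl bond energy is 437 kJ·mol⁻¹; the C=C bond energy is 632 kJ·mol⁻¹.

ΔH ≈ +20 kJ

Bonds broken (reactants):
  C–H: 4 × 400 = 1600
  C=C: 1 × 632 = 632
  H–Cl: 1 × 437 = 437
  Σ(broken) = 2669 kJ
Bonds formed (products):
  C–C: 1 × 334 = 334
  C–Cl: 1 × 315 = 315
  C–H: 5 × 400 = 2000
  Σ(formed) = 2649 kJ
ΔH = Σ(broken) − Σ(formed) = 2669 − 2649 = +20 kJ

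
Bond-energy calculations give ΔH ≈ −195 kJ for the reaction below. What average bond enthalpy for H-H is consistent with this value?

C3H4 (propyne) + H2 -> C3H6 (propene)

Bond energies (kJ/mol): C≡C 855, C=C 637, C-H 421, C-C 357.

D(H-H) ≈ 429 kJ/mol

Let D be the H-H bond energy.
Σ(broken) = 1×855 + 1×357 + 4×421 + 1×D = 2896 + D
Σ(formed) = 1×357 + 6×421 + 1×637 = 3520
ΔH = Σ(broken) − Σ(formed) = (2896 + D) − (3520) = −624 + D
Setting this equal to −195 kJ gives D = 429 kJ/mol.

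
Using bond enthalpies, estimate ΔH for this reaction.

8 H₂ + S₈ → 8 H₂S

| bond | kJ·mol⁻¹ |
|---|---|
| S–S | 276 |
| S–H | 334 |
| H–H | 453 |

ΔH ≈ +488 kJ

Bonds broken (reactants):
  H–H: 8 × 453 = 3624
  S–S: 8 × 276 = 2208
  Σ(broken) = 5832 kJ
Bonds formed (products):
  S–H: 16 × 334 = 5344
  Σ(formed) = 5344 kJ
ΔH = Σ(broken) − Σ(formed) = 5832 − 5344 = +488 kJ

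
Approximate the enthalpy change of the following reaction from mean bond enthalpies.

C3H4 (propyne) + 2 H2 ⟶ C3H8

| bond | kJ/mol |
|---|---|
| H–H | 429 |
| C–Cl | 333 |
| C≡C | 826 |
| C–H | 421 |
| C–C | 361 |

Bonds broken (reactants):
  C≡C: 1 × 826 = 826
  C–C: 1 × 361 = 361
  C–H: 4 × 421 = 1684
  H–H: 2 × 429 = 858
  Σ(broken) = 3729 kJ
Bonds formed (products):
  C–C: 2 × 361 = 722
  C–H: 8 × 421 = 3368
  Σ(formed) = 4090 kJ
ΔH = Σ(broken) − Σ(formed) = 3729 − 4090 = −361 kJ

ΔH ≈ −361 kJ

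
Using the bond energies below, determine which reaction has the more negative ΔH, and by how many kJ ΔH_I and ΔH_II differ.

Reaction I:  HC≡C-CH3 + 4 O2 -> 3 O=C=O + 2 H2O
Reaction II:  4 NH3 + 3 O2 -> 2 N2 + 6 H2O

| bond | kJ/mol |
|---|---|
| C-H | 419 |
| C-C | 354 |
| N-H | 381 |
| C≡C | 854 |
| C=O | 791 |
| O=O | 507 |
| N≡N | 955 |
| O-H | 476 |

Reaction I:
  Bonds broken (reactants):
    C≡C: 1 × 854 = 854
    C-C: 1 × 354 = 354
    C-H: 4 × 419 = 1676
    O=O: 4 × 507 = 2028
    Σ(broken) = 4912 kJ
  Bonds formed (products):
    C=O: 6 × 791 = 4746
    O-H: 4 × 476 = 1904
    Σ(formed) = 6650 kJ
  ΔH_I = 4912 − 6650 = −1738 kJ
Reaction II:
  Bonds broken (reactants):
    N-H: 12 × 381 = 4572
    O=O: 3 × 507 = 1521
    Σ(broken) = 6093 kJ
  Bonds formed (products):
    N≡N: 2 × 955 = 1910
    O-H: 12 × 476 = 5712
    Σ(formed) = 7622 kJ
  ΔH_II = 6093 − 7622 = −1529 kJ
ΔH_I − ΔH_II = −209 kJ, so reaction I has the more negative ΔH; |ΔH_I − ΔH_II| = 209 kJ.

Reaction I, by 209 kJ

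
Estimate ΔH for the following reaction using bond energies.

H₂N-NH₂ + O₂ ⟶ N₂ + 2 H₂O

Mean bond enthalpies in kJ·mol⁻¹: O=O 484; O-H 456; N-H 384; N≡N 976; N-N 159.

Bonds broken (reactants):
  N-H: 4 × 384 = 1536
  N-N: 1 × 159 = 159
  O=O: 1 × 484 = 484
  Σ(broken) = 2179 kJ
Bonds formed (products):
  N≡N: 1 × 976 = 976
  O-H: 4 × 456 = 1824
  Σ(formed) = 2800 kJ
ΔH = Σ(broken) − Σ(formed) = 2179 − 2800 = −621 kJ

ΔH ≈ −621 kJ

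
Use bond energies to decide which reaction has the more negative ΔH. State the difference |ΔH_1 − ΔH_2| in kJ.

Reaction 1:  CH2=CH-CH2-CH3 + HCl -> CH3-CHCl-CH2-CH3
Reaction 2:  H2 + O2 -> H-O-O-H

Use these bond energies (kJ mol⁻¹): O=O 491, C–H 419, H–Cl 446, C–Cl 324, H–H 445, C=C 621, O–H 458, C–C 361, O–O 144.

Reaction 1:
  Bonds broken (reactants):
    C–C: 2 × 361 = 722
    C–H: 8 × 419 = 3352
    C=C: 1 × 621 = 621
    H–Cl: 1 × 446 = 446
    Σ(broken) = 5141 kJ
  Bonds formed (products):
    C–C: 3 × 361 = 1083
    C–Cl: 1 × 324 = 324
    C–H: 9 × 419 = 3771
    Σ(formed) = 5178 kJ
  ΔH_1 = 5141 − 5178 = −37 kJ
Reaction 2:
  Bonds broken (reactants):
    H–H: 1 × 445 = 445
    O=O: 1 × 491 = 491
    Σ(broken) = 936 kJ
  Bonds formed (products):
    O–H: 2 × 458 = 916
    O–O: 1 × 144 = 144
    Σ(formed) = 1060 kJ
  ΔH_2 = 936 − 1060 = −124 kJ
ΔH_1 − ΔH_2 = +87 kJ, so reaction 2 has the more negative ΔH; |ΔH_1 − ΔH_2| = 87 kJ.

Reaction 2, by 87 kJ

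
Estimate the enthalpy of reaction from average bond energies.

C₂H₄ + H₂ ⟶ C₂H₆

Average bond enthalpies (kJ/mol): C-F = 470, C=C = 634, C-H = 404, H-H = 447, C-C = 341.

Bonds broken (reactants):
  C-H: 4 × 404 = 1616
  C=C: 1 × 634 = 634
  H-H: 1 × 447 = 447
  Σ(broken) = 2697 kJ
Bonds formed (products):
  C-C: 1 × 341 = 341
  C-H: 6 × 404 = 2424
  Σ(formed) = 2765 kJ
ΔH = Σ(broken) − Σ(formed) = 2697 − 2765 = −68 kJ

ΔH ≈ −68 kJ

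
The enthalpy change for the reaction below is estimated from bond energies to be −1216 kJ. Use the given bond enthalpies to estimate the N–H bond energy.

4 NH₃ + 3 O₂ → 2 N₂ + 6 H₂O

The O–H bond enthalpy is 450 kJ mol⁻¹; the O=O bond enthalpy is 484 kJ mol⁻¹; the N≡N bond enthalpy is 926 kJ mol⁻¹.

D(N–H) ≈ 382 kJ/mol

Let D be the N–H bond energy.
Σ(broken) = 12×D + 3×484 = 1452 + 12D
Σ(formed) = 2×926 + 12×450 = 7252
ΔH = Σ(broken) − Σ(formed) = (1452 + 12D) − (7252) = −5800 + 12D
Setting this equal to −1216 kJ gives 12D = 4584, so D = 382 kJ/mol.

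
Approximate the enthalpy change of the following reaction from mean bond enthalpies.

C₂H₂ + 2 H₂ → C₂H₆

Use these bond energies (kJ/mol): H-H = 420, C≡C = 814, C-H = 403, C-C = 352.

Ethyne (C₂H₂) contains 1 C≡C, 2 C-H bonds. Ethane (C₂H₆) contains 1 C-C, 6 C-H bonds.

ΔH ≈ −310 kJ

Bonds broken (reactants):
  C≡C: 1 × 814 = 814
  C-H: 2 × 403 = 806
  H-H: 2 × 420 = 840
  Σ(broken) = 2460 kJ
Bonds formed (products):
  C-C: 1 × 352 = 352
  C-H: 6 × 403 = 2418
  Σ(formed) = 2770 kJ
ΔH = Σ(broken) − Σ(formed) = 2460 − 2770 = −310 kJ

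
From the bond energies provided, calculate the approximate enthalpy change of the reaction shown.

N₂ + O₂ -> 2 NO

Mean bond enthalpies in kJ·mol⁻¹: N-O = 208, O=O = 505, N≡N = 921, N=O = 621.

Bonds broken (reactants):
  N≡N: 1 × 921 = 921
  O=O: 1 × 505 = 505
  Σ(broken) = 1426 kJ
Bonds formed (products):
  N=O: 2 × 621 = 1242
  Σ(formed) = 1242 kJ
ΔH = Σ(broken) − Σ(formed) = 1426 − 1242 = +184 kJ

ΔH ≈ +184 kJ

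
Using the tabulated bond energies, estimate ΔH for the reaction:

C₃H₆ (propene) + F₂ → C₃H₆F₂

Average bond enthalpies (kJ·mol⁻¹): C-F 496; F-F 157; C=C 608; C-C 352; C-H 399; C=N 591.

ΔH ≈ −579 kJ

Bonds broken (reactants):
  C-C: 1 × 352 = 352
  C-H: 6 × 399 = 2394
  C=C: 1 × 608 = 608
  F-F: 1 × 157 = 157
  Σ(broken) = 3511 kJ
Bonds formed (products):
  C-C: 2 × 352 = 704
  C-F: 2 × 496 = 992
  C-H: 6 × 399 = 2394
  Σ(formed) = 4090 kJ
ΔH = Σ(broken) − Σ(formed) = 3511 − 4090 = −579 kJ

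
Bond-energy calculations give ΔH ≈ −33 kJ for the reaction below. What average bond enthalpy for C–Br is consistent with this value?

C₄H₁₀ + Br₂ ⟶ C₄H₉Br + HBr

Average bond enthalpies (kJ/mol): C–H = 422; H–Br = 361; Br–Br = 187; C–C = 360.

D(C–Br) ≈ 281 kJ/mol

Let D be the C–Br bond energy.
Σ(broken) = 1×187 + 3×360 + 10×422 = 5487
Σ(formed) = 1×D + 3×360 + 9×422 + 1×361 = 5239 + D
ΔH = Σ(broken) − Σ(formed) = (5487) − (5239 + D) = +248 − D
Setting this equal to −33 kJ gives D = 281 kJ/mol.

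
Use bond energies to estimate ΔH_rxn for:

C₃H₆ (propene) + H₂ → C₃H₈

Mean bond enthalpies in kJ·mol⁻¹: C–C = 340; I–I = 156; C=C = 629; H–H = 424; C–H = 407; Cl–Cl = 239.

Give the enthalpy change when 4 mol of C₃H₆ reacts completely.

Bonds broken (reactants):
  C–C: 1 × 340 = 340
  C–H: 6 × 407 = 2442
  C=C: 1 × 629 = 629
  H–H: 1 × 424 = 424
  Σ(broken) = 3835 kJ
Bonds formed (products):
  C–C: 2 × 340 = 680
  C–H: 8 × 407 = 3256
  Σ(formed) = 3936 kJ
ΔH = Σ(broken) − Σ(formed) = 3835 − 3936 = −101 kJ
For 4× the reaction as written: 4 × (−101) = −404 kJ

ΔH = −404 kJ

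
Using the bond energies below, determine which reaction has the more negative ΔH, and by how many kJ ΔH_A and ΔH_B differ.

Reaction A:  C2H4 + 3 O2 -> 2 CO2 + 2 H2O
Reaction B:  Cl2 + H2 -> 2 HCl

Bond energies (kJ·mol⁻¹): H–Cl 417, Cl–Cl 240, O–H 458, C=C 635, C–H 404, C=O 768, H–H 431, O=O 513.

Reaction A:
  Bonds broken (reactants):
    C–H: 4 × 404 = 1616
    C=C: 1 × 635 = 635
    O=O: 3 × 513 = 1539
    Σ(broken) = 3790 kJ
  Bonds formed (products):
    C=O: 4 × 768 = 3072
    O–H: 4 × 458 = 1832
    Σ(formed) = 4904 kJ
  ΔH_A = 3790 − 4904 = −1114 kJ
Reaction B:
  Bonds broken (reactants):
    Cl–Cl: 1 × 240 = 240
    H–H: 1 × 431 = 431
    Σ(broken) = 671 kJ
  Bonds formed (products):
    H–Cl: 2 × 417 = 834
    Σ(formed) = 834 kJ
  ΔH_B = 671 − 834 = −163 kJ
ΔH_A − ΔH_B = −951 kJ, so reaction A has the more negative ΔH; |ΔH_A − ΔH_B| = 951 kJ.

Reaction A, by 951 kJ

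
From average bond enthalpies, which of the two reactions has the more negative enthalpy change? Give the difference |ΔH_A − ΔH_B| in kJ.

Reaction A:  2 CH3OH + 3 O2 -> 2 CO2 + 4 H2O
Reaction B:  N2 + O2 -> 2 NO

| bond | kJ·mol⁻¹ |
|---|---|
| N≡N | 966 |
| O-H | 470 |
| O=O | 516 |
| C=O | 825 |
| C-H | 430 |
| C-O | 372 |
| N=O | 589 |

Reaction A, by 1552 kJ

Reaction A:
  Bonds broken (reactants):
    C-H: 6 × 430 = 2580
    C-O: 2 × 372 = 744
    O-H: 2 × 470 = 940
    O=O: 3 × 516 = 1548
    Σ(broken) = 5812 kJ
  Bonds formed (products):
    C=O: 4 × 825 = 3300
    O-H: 8 × 470 = 3760
    Σ(formed) = 7060 kJ
  ΔH_A = 5812 − 7060 = −1248 kJ
Reaction B:
  Bonds broken (reactants):
    N≡N: 1 × 966 = 966
    O=O: 1 × 516 = 516
    Σ(broken) = 1482 kJ
  Bonds formed (products):
    N=O: 2 × 589 = 1178
    Σ(formed) = 1178 kJ
  ΔH_B = 1482 − 1178 = +304 kJ
ΔH_A − ΔH_B = −1552 kJ, so reaction A has the more negative ΔH; |ΔH_A − ΔH_B| = 1552 kJ.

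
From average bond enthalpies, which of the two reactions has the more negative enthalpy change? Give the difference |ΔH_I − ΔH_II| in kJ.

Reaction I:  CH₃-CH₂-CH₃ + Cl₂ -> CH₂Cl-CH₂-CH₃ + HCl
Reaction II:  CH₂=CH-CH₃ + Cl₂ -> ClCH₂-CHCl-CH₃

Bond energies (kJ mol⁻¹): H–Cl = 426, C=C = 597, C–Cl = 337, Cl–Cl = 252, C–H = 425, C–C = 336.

Reaction I:
  Bonds broken (reactants):
    C–C: 2 × 336 = 672
    C–H: 8 × 425 = 3400
    Cl–Cl: 1 × 252 = 252
    Σ(broken) = 4324 kJ
  Bonds formed (products):
    C–C: 2 × 336 = 672
    C–Cl: 1 × 337 = 337
    C–H: 7 × 425 = 2975
    H–Cl: 1 × 426 = 426
    Σ(formed) = 4410 kJ
  ΔH_I = 4324 − 4410 = −86 kJ
Reaction II:
  Bonds broken (reactants):
    C–C: 1 × 336 = 336
    C–H: 6 × 425 = 2550
    C=C: 1 × 597 = 597
    Cl–Cl: 1 × 252 = 252
    Σ(broken) = 3735 kJ
  Bonds formed (products):
    C–C: 2 × 336 = 672
    C–Cl: 2 × 337 = 674
    C–H: 6 × 425 = 2550
    Σ(formed) = 3896 kJ
  ΔH_II = 3735 − 3896 = −161 kJ
ΔH_I − ΔH_II = +75 kJ, so reaction II has the more negative ΔH; |ΔH_I − ΔH_II| = 75 kJ.

Reaction II, by 75 kJ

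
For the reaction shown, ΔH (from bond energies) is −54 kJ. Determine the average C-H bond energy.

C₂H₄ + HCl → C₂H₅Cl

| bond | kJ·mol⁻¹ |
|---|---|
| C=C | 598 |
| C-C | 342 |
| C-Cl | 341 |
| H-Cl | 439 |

D(C-H) ≈ 408 kJ/mol

Let D be the C-H bond energy.
Σ(broken) = 4×D + 1×598 + 1×439 = 1037 + 4D
Σ(formed) = 1×342 + 1×341 + 5×D = 683 + 5D
ΔH = Σ(broken) − Σ(formed) = (1037 + 4D) − (683 + 5D) = +354 − D
Setting this equal to −54 kJ gives D = 408 kJ/mol.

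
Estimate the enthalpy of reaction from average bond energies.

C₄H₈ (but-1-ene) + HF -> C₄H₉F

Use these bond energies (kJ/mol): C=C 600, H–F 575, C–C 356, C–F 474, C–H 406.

Bonds broken (reactants):
  C–C: 2 × 356 = 712
  C–H: 8 × 406 = 3248
  C=C: 1 × 600 = 600
  H–F: 1 × 575 = 575
  Σ(broken) = 5135 kJ
Bonds formed (products):
  C–C: 3 × 356 = 1068
  C–F: 1 × 474 = 474
  C–H: 9 × 406 = 3654
  Σ(formed) = 5196 kJ
ΔH = Σ(broken) − Σ(formed) = 5135 − 5196 = −61 kJ

ΔH ≈ −61 kJ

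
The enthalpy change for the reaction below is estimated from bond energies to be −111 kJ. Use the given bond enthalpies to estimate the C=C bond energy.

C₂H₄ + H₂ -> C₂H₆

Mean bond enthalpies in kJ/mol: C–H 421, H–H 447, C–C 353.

D(C=C) ≈ 637 kJ/mol

Let D be the C=C bond energy.
Σ(broken) = 4×421 + 1×D + 1×447 = 2131 + D
Σ(formed) = 1×353 + 6×421 = 2879
ΔH = Σ(broken) − Σ(formed) = (2131 + D) − (2879) = −748 + D
Setting this equal to −111 kJ gives D = 637 kJ/mol.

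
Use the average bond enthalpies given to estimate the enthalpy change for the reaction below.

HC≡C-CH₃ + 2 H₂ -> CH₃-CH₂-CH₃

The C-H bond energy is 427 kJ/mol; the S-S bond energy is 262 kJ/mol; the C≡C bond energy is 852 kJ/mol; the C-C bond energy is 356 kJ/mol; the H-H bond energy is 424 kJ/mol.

Bonds broken (reactants):
  C≡C: 1 × 852 = 852
  C-C: 1 × 356 = 356
  C-H: 4 × 427 = 1708
  H-H: 2 × 424 = 848
  Σ(broken) = 3764 kJ
Bonds formed (products):
  C-C: 2 × 356 = 712
  C-H: 8 × 427 = 3416
  Σ(formed) = 4128 kJ
ΔH = Σ(broken) − Σ(formed) = 3764 − 4128 = −364 kJ

ΔH ≈ −364 kJ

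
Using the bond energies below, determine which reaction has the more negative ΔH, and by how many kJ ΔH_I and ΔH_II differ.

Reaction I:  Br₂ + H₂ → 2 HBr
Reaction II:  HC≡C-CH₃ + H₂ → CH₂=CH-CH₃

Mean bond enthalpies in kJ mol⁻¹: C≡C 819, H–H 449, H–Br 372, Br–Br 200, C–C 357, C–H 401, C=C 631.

Reaction II, by 70 kJ

Reaction I:
  Bonds broken (reactants):
    Br–Br: 1 × 200 = 200
    H–H: 1 × 449 = 449
    Σ(broken) = 649 kJ
  Bonds formed (products):
    H–Br: 2 × 372 = 744
    Σ(formed) = 744 kJ
  ΔH_I = 649 − 744 = −95 kJ
Reaction II:
  Bonds broken (reactants):
    C≡C: 1 × 819 = 819
    C–C: 1 × 357 = 357
    C–H: 4 × 401 = 1604
    H–H: 1 × 449 = 449
    Σ(broken) = 3229 kJ
  Bonds formed (products):
    C–C: 1 × 357 = 357
    C–H: 6 × 401 = 2406
    C=C: 1 × 631 = 631
    Σ(formed) = 3394 kJ
  ΔH_II = 3229 − 3394 = −165 kJ
ΔH_I − ΔH_II = +70 kJ, so reaction II has the more negative ΔH; |ΔH_I − ΔH_II| = 70 kJ.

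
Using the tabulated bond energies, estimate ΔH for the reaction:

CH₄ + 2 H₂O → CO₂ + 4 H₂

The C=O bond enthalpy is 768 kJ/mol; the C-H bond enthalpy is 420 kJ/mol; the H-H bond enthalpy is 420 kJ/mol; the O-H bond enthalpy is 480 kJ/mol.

ΔH ≈ +384 kJ

Bonds broken (reactants):
  C-H: 4 × 420 = 1680
  O-H: 4 × 480 = 1920
  Σ(broken) = 3600 kJ
Bonds formed (products):
  C=O: 2 × 768 = 1536
  H-H: 4 × 420 = 1680
  Σ(formed) = 3216 kJ
ΔH = Σ(broken) − Σ(formed) = 3600 − 3216 = +384 kJ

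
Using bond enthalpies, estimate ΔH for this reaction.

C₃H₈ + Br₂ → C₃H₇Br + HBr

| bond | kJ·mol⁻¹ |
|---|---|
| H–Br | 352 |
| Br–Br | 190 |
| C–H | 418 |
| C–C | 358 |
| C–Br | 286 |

ΔH ≈ −30 kJ

Bonds broken (reactants):
  Br–Br: 1 × 190 = 190
  C–C: 2 × 358 = 716
  C–H: 8 × 418 = 3344
  Σ(broken) = 4250 kJ
Bonds formed (products):
  C–Br: 1 × 286 = 286
  C–C: 2 × 358 = 716
  C–H: 7 × 418 = 2926
  H–Br: 1 × 352 = 352
  Σ(formed) = 4280 kJ
ΔH = Σ(broken) − Σ(formed) = 4250 − 4280 = −30 kJ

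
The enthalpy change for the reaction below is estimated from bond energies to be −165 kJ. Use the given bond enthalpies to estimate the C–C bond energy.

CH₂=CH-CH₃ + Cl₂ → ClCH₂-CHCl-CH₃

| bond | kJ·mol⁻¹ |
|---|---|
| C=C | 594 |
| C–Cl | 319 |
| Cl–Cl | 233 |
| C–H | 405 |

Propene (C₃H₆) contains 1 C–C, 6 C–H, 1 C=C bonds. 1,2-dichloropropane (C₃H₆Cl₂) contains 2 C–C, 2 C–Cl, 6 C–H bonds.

Let D be the C–C bond energy.
Σ(broken) = 1×D + 6×405 + 1×594 + 1×233 = 3257 + D
Σ(formed) = 2×D + 2×319 + 6×405 = 3068 + 2D
ΔH = Σ(broken) − Σ(formed) = (3257 + D) − (3068 + 2D) = +189 − D
Setting this equal to −165 kJ gives D = 354 kJ/mol.

D(C–C) ≈ 354 kJ/mol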